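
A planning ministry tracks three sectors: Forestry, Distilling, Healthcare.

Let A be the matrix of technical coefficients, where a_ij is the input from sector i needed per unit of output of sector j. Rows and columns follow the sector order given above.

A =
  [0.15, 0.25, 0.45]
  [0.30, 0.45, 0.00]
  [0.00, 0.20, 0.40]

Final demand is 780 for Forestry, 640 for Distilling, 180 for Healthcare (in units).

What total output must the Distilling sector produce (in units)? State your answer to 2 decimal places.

x_2 = 2355.40

I − A =
  [   0.85    -0.25    -0.45]
  [  -0.30     0.55     0.00]
  [   0.00    -0.20     0.60]
Cofactors of I−A, C_ij = (−1)^(i+j)·(minor ij) (rows/columns in the sector order above):
  C_11 = (0.55)(0.60) − (0.00)(-0.20) = 0.3300
  C_12 = −[(-0.30)(0.60) − (0.00)(0.00)] = 0.1800
  C_13 = (-0.30)(-0.20) − (0.55)(0.00) = 0.0600
  C_21 = −[(-0.25)(0.60) − (-0.45)(-0.20)] = 0.2400
  C_22 = (0.85)(0.60) − (-0.45)(0.00) = 0.5100
  C_23 = −[(0.85)(-0.20) − (-0.25)(0.00)] = 0.1700
  C_31 = (-0.25)(0.00) − (-0.45)(0.55) = 0.2475
  C_32 = −[(0.85)(0.00) − (-0.45)(-0.30)] = 0.1350
  C_33 = (0.85)(0.55) − (-0.25)(-0.30) = 0.3925
det(I−A) = Σ_j (I−A)_1j·C_1j = (0.85)(0.3300) + (-0.25)(0.1800) + (-0.45)(0.0600) = 0.2085
adj(I−A) = Cᵀ =
  [ 0.3300   0.2400   0.2475]
  [ 0.1800   0.5100   0.1350]
  [ 0.0600   0.1700   0.3925]
(I − A)⁻¹ = adj(I−A) / det(I−A) ≈
  [   1.5827     1.1511     1.1871]
  [   0.8633     2.4460     0.6475]
  [   0.2878     0.8153     1.8825]
x = (I − A)⁻¹ d = adj(I−A)·d / det(I−A), with det(I−A) = 0.2085:
  x_1 = (0.3300·780 + 0.2400·640 + 0.2475·180) / 0.2085 = 455.55 / 0.2085 ≈ 2184.89
  x_2 = (0.1800·780 + 0.5100·640 + 0.1350·180) / 0.2085 = 491.10 / 0.2085 ≈ 2355.40
  x_3 = (0.0600·780 + 0.1700·640 + 0.3925·180) / 0.2085 = 226.25 / 0.2085 ≈ 1085.13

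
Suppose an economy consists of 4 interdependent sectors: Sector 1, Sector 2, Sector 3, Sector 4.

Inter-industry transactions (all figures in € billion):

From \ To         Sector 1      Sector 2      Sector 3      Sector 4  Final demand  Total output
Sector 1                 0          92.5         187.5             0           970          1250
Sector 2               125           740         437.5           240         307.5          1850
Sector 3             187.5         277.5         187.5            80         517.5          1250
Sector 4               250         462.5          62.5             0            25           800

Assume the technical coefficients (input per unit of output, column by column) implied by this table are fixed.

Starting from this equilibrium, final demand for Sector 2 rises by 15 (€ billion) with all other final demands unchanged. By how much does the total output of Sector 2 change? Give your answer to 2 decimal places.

Technical coefficients a_ij = z_ij / X_j:
  a_11 = 0/1250 = 0.00, a_21 = 125/1250 = 0.10, a_31 = 187.5/1250 = 0.15, a_41 = 250/1250 = 0.20
  a_12 = 92.5/1850 = 0.05, a_22 = 740/1850 = 0.40, a_32 = 277.5/1850 = 0.15, a_42 = 462.5/1850 = 0.25
  a_13 = 187.5/1250 = 0.15, a_23 = 437.5/1250 = 0.35, a_33 = 187.5/1250 = 0.15, a_43 = 62.5/1250 = 0.05
  a_14 = 0/800 = 0.00, a_24 = 240/800 = 0.30, a_34 = 80/800 = 0.10, a_44 = 0/800 = 0.00
I − A =
  [   1.00    -0.05    -0.15     0.00]
  [  -0.10     0.60    -0.35    -0.30]
  [  -0.15    -0.15     0.85    -0.10]
  [  -0.20    -0.25    -0.05     1.00]
Compute the cofactors C_ij = (−1)^(i+j)·(3×3 minor ij) of I−A; the adjugate is their transpose:
adj(I−A) = Cᵀ =
  [ 0.379750   0.068500   0.097000   0.030250]
  [ 0.197250   0.819500   0.389000   0.284750]
  [ 0.117250   0.183500   0.517000   0.106750]
  [ 0.131125   0.227750   0.142500   0.434875]
det(I−A) = Σ_j (I−A)_1j·C_1j = (1.00)(0.379750) + (-0.05)(0.197250) + (-0.15)(0.117250) + (0.00)(0.131125) = 0.3523
(I − A)⁻¹ = adj(I−A) / det(I−A) ≈
  [   1.0779     0.1944     0.2753     0.0859]
  [   0.5599     2.3261     1.1042     0.8083]
  [   0.3328     0.5209     1.4675     0.3030]
  [   0.3722     0.6465     0.4045     1.2344]
Δx = (I − A)⁻¹ Δd with Δd having +15 in the Sector 2 component and 0 elsewhere.
So Δx_2 = L_22 · (+15), where L_22 = adj(I−A)_22 / det(I−A) = 0.819500 / 0.3523.
Δx_2 = 0.819500 × (+15) / 0.3523 = 12.2925 / 0.3523 ≈ 34.89.

Δx_2 = 34.89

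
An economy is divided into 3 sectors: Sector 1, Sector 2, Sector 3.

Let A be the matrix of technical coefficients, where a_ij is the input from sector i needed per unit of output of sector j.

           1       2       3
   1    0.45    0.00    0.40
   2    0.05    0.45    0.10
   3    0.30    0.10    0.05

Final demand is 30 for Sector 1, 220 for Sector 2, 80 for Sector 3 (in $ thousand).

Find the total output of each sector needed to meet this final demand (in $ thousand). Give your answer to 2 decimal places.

I − A =
  [   0.55     0.00    -0.40]
  [  -0.05     0.55    -0.10]
  [  -0.30    -0.10     0.95]
Cofactors of I−A, C_ij = (−1)^(i+j)·(minor ij) (rows/columns in the sector order above):
  C_11 = (0.55)(0.95) − (-0.10)(-0.10) = 0.5125
  C_12 = −[(-0.05)(0.95) − (-0.10)(-0.30)] = 0.0775
  C_13 = (-0.05)(-0.10) − (0.55)(-0.30) = 0.1700
  C_21 = −[(0.00)(0.95) − (-0.40)(-0.10)] = 0.0400
  C_22 = (0.55)(0.95) − (-0.40)(-0.30) = 0.4025
  C_23 = −[(0.55)(-0.10) − (0.00)(-0.30)] = 0.0550
  C_31 = (0.00)(-0.10) − (-0.40)(0.55) = 0.2200
  C_32 = −[(0.55)(-0.10) − (-0.40)(-0.05)] = 0.0750
  C_33 = (0.55)(0.55) − (0.00)(-0.05) = 0.3025
det(I−A) = Σ_j (I−A)_1j·C_1j = (0.55)(0.5125) + (0.00)(0.0775) + (-0.40)(0.1700) = 0.213875
adj(I−A) = Cᵀ =
  [ 0.5125   0.0400   0.2200]
  [ 0.0775   0.4025   0.0750]
  [ 0.1700   0.0550   0.3025]
(I − A)⁻¹ = adj(I−A) / det(I−A) ≈
  [   2.3963     0.1870     1.0286]
  [   0.3624     1.8819     0.3507]
  [   0.7949     0.2572     1.4144]
x = (I − A)⁻¹ d = adj(I−A)·d / det(I−A), with det(I−A) = 0.213875:
  x_1 = (0.5125·30 + 0.0400·220 + 0.2200·80) / 0.213875 = 41.775 / 0.213875 ≈ 195.32
  x_2 = (0.0775·30 + 0.4025·220 + 0.0750·80) / 0.213875 = 96.875 / 0.213875 ≈ 452.95
  x_3 = (0.1700·30 + 0.0550·220 + 0.3025·80) / 0.213875 = 41.40 / 0.213875 ≈ 193.57

x_1 = 195.32, x_2 = 452.95, x_3 = 193.57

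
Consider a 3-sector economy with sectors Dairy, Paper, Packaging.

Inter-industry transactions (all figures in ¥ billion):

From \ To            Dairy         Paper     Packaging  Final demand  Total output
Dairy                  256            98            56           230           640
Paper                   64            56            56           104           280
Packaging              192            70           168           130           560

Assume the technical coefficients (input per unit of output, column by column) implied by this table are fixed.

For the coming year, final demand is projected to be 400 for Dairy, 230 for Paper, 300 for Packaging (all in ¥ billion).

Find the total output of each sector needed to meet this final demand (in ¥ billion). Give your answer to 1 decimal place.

x_1 = 1196.9, x_2 = 580.7, x_3 = 1148.9

Technical coefficients a_ij = z_ij / X_j:
  a_11 = 256/640 = 0.40, a_21 = 64/640 = 0.10, a_31 = 192/640 = 0.30
  a_12 = 98/280 = 0.35, a_22 = 56/280 = 0.20, a_32 = 70/280 = 0.25
  a_13 = 56/560 = 0.10, a_23 = 56/560 = 0.10, a_33 = 168/560 = 0.30
I − A =
  [   0.60    -0.35    -0.10]
  [  -0.10     0.80    -0.10]
  [  -0.30    -0.25     0.70]
Cofactors of I−A, C_ij = (−1)^(i+j)·(minor ij) (rows/columns in the sector order above):
  C_11 = (0.80)(0.70) − (-0.10)(-0.25) = 0.5350
  C_12 = −[(-0.10)(0.70) − (-0.10)(-0.30)] = 0.1000
  C_13 = (-0.10)(-0.25) − (0.80)(-0.30) = 0.2650
  C_21 = −[(-0.35)(0.70) − (-0.10)(-0.25)] = 0.2700
  C_22 = (0.60)(0.70) − (-0.10)(-0.30) = 0.3900
  C_23 = −[(0.60)(-0.25) − (-0.35)(-0.30)] = 0.2550
  C_31 = (-0.35)(-0.10) − (-0.10)(0.80) = 0.1150
  C_32 = −[(0.60)(-0.10) − (-0.10)(-0.10)] = 0.0700
  C_33 = (0.60)(0.80) − (-0.35)(-0.10) = 0.4450
det(I−A) = Σ_j (I−A)_1j·C_1j = (0.60)(0.5350) + (-0.35)(0.1000) + (-0.10)(0.2650) = 0.2595
adj(I−A) = Cᵀ =
  [ 0.5350   0.2700   0.1150]
  [ 0.1000   0.3900   0.0700]
  [ 0.2650   0.2550   0.4450]
(I − A)⁻¹ = adj(I−A) / det(I−A) ≈
  [   2.0617     1.0405     0.4432]
  [   0.3854     1.5029     0.2697]
  [   1.0212     0.9827     1.7148]
x = (I − A)⁻¹ d = adj(I−A)·d / det(I−A), with det(I−A) = 0.2595:
  x_1 = (0.5350·400 + 0.2700·230 + 0.1150·300) / 0.2595 = 310.60 / 0.2595 ≈ 1196.9
  x_2 = (0.1000·400 + 0.3900·230 + 0.0700·300) / 0.2595 = 150.70 / 0.2595 ≈ 580.7
  x_3 = (0.2650·400 + 0.2550·230 + 0.4450·300) / 0.2595 = 298.15 / 0.2595 ≈ 1148.9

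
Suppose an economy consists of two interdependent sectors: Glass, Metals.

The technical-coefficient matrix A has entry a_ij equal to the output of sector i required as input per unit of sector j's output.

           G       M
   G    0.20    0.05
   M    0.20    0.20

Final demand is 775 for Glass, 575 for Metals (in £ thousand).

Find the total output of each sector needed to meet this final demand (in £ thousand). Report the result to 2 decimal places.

x_G = 1029.76, x_M = 976.19

I − A =
  [   0.80    -0.05]
  [  -0.20     0.80]
det(I−A) = (0.80)(0.80) − (-0.05)(-0.20) = 0.6300
adj(I−A) = [[0.80, 0.05], [0.20, 0.80]]
(I − A)⁻¹ = adj(I−A) / det(I−A) ≈
  [   1.2698     0.0794]
  [   0.3175     1.2698]
x = (I − A)⁻¹ d = adj(I−A)·d / det(I−A), with det(I−A) = 0.6300:
  x_G = (0.80·775 + 0.05·575) / 0.6300 = 648.75 / 0.6300 ≈ 1029.76
  x_M = (0.20·775 + 0.80·575) / 0.6300 = 615.00 / 0.6300 ≈ 976.19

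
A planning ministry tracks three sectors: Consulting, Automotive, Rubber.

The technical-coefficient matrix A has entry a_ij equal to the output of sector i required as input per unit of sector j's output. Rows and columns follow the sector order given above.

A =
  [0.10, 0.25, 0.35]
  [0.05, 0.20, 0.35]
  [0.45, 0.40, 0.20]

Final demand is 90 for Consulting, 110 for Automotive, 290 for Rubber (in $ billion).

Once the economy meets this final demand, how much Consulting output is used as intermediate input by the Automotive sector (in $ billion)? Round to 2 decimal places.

I − A =
  [   0.90    -0.25    -0.35]
  [  -0.05     0.80    -0.35]
  [  -0.45    -0.40     0.80]
Cofactors of I−A, C_ij = (−1)^(i+j)·(minor ij) (rows/columns in the sector order above):
  C_11 = (0.80)(0.80) − (-0.35)(-0.40) = 0.5000
  C_12 = −[(-0.05)(0.80) − (-0.35)(-0.45)] = 0.1975
  C_13 = (-0.05)(-0.40) − (0.80)(-0.45) = 0.3800
  C_21 = −[(-0.25)(0.80) − (-0.35)(-0.40)] = 0.3400
  C_22 = (0.90)(0.80) − (-0.35)(-0.45) = 0.5625
  C_23 = −[(0.90)(-0.40) − (-0.25)(-0.45)] = 0.4725
  C_31 = (-0.25)(-0.35) − (-0.35)(0.80) = 0.3675
  C_32 = −[(0.90)(-0.35) − (-0.35)(-0.05)] = 0.3325
  C_33 = (0.90)(0.80) − (-0.25)(-0.05) = 0.7075
det(I−A) = Σ_j (I−A)_1j·C_1j = (0.90)(0.5000) + (-0.25)(0.1975) + (-0.35)(0.3800) = 0.267625
adj(I−A) = Cᵀ =
  [ 0.5000   0.3400   0.3675]
  [ 0.1975   0.5625   0.3325]
  [ 0.3800   0.4725   0.7075]
(I − A)⁻¹ = adj(I−A) / det(I−A) ≈
  [   1.8683     1.2704     1.3732]
  [   0.7380     2.1018     1.2424]
  [   1.4199     1.7655     2.6436]
First solve x = (I − A)⁻¹ d = adj(I−A)·d / det(I−A); in particular x_2 = (0.1975·90 + 0.5625·110 + 0.3325·290) / 0.267625 = 176.075 / 0.267625 ≈ 657.9169.
Intermediate flow from 1 to 2: z_12 = a_12 · x_2 = 0.25 × 176.075 / 0.267625 = 44.01875 / 0.267625 ≈ 164.48.

z_12 = 164.48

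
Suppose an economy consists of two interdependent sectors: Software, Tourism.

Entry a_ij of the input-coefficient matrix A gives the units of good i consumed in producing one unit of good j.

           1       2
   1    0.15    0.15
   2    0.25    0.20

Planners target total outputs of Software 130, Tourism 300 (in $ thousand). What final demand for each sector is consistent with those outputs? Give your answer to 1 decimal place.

d_1 = 65.5, d_2 = 207.5

I − A =
  [   0.85    -0.15]
  [  -0.25     0.80]
d = (I − A) x:
  d_1 = (+0.85)·130 + (-0.15)·300 = 65.5
  d_2 = (-0.25)·130 + (+0.80)·300 = 207.5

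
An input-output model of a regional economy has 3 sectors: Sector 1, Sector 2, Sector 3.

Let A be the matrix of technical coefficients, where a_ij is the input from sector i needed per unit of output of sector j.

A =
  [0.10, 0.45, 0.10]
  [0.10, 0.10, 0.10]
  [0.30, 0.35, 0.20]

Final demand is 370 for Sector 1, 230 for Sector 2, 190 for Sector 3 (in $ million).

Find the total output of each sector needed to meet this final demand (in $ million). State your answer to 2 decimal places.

x_1 = 689.56, x_2 = 407.08, x_3 = 674.18

I − A =
  [   0.90    -0.45    -0.10]
  [  -0.10     0.90    -0.10]
  [  -0.30    -0.35     0.80]
Cofactors of I−A, C_ij = (−1)^(i+j)·(minor ij) (rows/columns in the sector order above):
  C_11 = (0.90)(0.80) − (-0.10)(-0.35) = 0.6850
  C_12 = −[(-0.10)(0.80) − (-0.10)(-0.30)] = 0.1100
  C_13 = (-0.10)(-0.35) − (0.90)(-0.30) = 0.3050
  C_21 = −[(-0.45)(0.80) − (-0.10)(-0.35)] = 0.3950
  C_22 = (0.90)(0.80) − (-0.10)(-0.30) = 0.6900
  C_23 = −[(0.90)(-0.35) − (-0.45)(-0.30)] = 0.4500
  C_31 = (-0.45)(-0.10) − (-0.10)(0.90) = 0.1350
  C_32 = −[(0.90)(-0.10) − (-0.10)(-0.10)] = 0.1000
  C_33 = (0.90)(0.90) − (-0.45)(-0.10) = 0.7650
det(I−A) = Σ_j (I−A)_1j·C_1j = (0.90)(0.6850) + (-0.45)(0.1100) + (-0.10)(0.3050) = 0.5365
adj(I−A) = Cᵀ =
  [ 0.6850   0.3950   0.1350]
  [ 0.1100   0.6900   0.1000]
  [ 0.3050   0.4500   0.7650]
(I − A)⁻¹ = adj(I−A) / det(I−A) ≈
  [   1.2768     0.7363     0.2516]
  [   0.2050     1.2861     0.1864]
  [   0.5685     0.8388     1.4259]
x = (I − A)⁻¹ d = adj(I−A)·d / det(I−A), with det(I−A) = 0.5365:
  x_1 = (0.6850·370 + 0.3950·230 + 0.1350·190) / 0.5365 = 369.95 / 0.5365 ≈ 689.56
  x_2 = (0.1100·370 + 0.6900·230 + 0.1000·190) / 0.5365 = 218.40 / 0.5365 ≈ 407.08
  x_3 = (0.3050·370 + 0.4500·230 + 0.7650·190) / 0.5365 = 361.70 / 0.5365 ≈ 674.18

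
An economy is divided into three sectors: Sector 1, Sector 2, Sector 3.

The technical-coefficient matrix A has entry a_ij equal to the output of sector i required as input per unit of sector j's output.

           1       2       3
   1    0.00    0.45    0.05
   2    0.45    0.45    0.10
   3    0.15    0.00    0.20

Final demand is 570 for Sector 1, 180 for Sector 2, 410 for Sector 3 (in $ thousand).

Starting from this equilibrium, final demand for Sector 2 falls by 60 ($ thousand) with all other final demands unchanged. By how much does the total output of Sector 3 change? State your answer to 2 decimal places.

Δx_3 = -15.16

I − A =
  [   1.00    -0.45    -0.05]
  [  -0.45     0.55    -0.10]
  [  -0.15     0.00     0.80]
Cofactors of I−A, C_ij = (−1)^(i+j)·(minor ij) (rows/columns in the sector order above):
  C_11 = (0.55)(0.80) − (-0.10)(0.00) = 0.4400
  C_12 = −[(-0.45)(0.80) − (-0.10)(-0.15)] = 0.3750
  C_13 = (-0.45)(0.00) − (0.55)(-0.15) = 0.0825
  C_21 = −[(-0.45)(0.80) − (-0.05)(0.00)] = 0.3600
  C_22 = (1.00)(0.80) − (-0.05)(-0.15) = 0.7925
  C_23 = −[(1.00)(0.00) − (-0.45)(-0.15)] = 0.0675
  C_31 = (-0.45)(-0.10) − (-0.05)(0.55) = 0.0725
  C_32 = −[(1.00)(-0.10) − (-0.05)(-0.45)] = 0.1225
  C_33 = (1.00)(0.55) − (-0.45)(-0.45) = 0.3475
det(I−A) = Σ_j (I−A)_1j·C_1j = (1.00)(0.4400) + (-0.45)(0.3750) + (-0.05)(0.0825) = 0.267125
adj(I−A) = Cᵀ =
  [ 0.4400   0.3600   0.0725]
  [ 0.3750   0.7925   0.1225]
  [ 0.0825   0.0675   0.3475]
(I − A)⁻¹ = adj(I−A) / det(I−A) ≈
  [   1.6472     1.3477     0.2714]
  [   1.4038     2.9668     0.4586]
  [   0.3088     0.2527     1.3009]
Δx = (I − A)⁻¹ Δd with Δd having -60 in the Sector 2 component and 0 elsewhere.
So Δx_3 = L_32 · (-60), where L_32 = adj(I−A)_32 / det(I−A) = 0.0675 / 0.267125.
Δx_3 = 0.0675 × (-60) / 0.267125 = -4.05 / 0.267125 ≈ -15.16.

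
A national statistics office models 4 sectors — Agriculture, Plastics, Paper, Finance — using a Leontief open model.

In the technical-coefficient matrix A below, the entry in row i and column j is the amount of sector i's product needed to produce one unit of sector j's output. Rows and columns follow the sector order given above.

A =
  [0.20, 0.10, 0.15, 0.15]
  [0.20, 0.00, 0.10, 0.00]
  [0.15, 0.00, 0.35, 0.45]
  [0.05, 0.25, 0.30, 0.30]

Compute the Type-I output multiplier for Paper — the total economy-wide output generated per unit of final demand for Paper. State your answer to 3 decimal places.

I − A =
  [   0.80    -0.10    -0.15    -0.15]
  [  -0.20     1.00    -0.10     0.00]
  [  -0.15     0.00     0.65    -0.45]
  [  -0.05    -0.25    -0.30     0.70]
Compute the cofactors C_ij = (−1)^(i+j)·(3×3 minor ij) of I−A; the adjugate is their transpose:
adj(I−A) = Cᵀ =
  [ 0.308750   0.073250   0.160750   0.169500]
  [ 0.076750   0.225250   0.085250   0.071250]
  [ 0.150000   0.108375   0.531000   0.373500]
  [ 0.113750   0.132125   0.269500   0.483000]
det(I−A) = Σ_j (I−A)_1j·C_1j = (0.80)(0.308750) + (-0.10)(0.076750) + (-0.15)(0.150000) + (-0.15)(0.113750) = 0.1997625
(I − A)⁻¹ = adj(I−A) / det(I−A) ≈
  [   1.5456     0.3667     0.8047     0.8485]
  [   0.3842     1.1276     0.4268     0.3567]
  [   0.7509     0.5425     2.6582     1.8697]
  [   0.5694     0.6614     1.3491     2.4179]
The output multiplier for sector j is the column-j sum of the Leontief inverse (I − A)⁻¹ = adj(I−A) / det(I−A).
Column 3 of adj(I−A): (0.160750, 0.085250, 0.531000, 0.269500); det(I−A) = 0.1997625.
m_3 = (0.160750 + 0.085250 + 0.531000 + 0.269500) / 0.1997625 = 1.0465 / 0.1997625 ≈ 5.239.

m_3 = 5.239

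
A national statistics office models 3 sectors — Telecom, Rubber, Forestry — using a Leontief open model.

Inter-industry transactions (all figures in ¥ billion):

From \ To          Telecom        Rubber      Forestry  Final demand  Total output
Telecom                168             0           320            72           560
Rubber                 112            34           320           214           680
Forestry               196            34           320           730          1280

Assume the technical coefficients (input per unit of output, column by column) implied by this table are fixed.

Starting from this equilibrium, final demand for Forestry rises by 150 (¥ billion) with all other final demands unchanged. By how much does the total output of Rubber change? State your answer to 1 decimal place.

Technical coefficients a_ij = z_ij / X_j:
  a_TT = 168/560 = 0.30, a_RT = 112/560 = 0.20, a_FT = 196/560 = 0.35
  a_TR = 0/680 = 0.00, a_RR = 34/680 = 0.05, a_FR = 34/680 = 0.05
  a_TF = 320/1280 = 0.25, a_RF = 320/1280 = 0.25, a_FF = 320/1280 = 0.25
I − A =
  [   0.70     0.00    -0.25]
  [  -0.20     0.95    -0.25]
  [  -0.35    -0.05     0.75]
Cofactors of I−A, C_ij = (−1)^(i+j)·(minor ij) (rows/columns in the sector order above):
  C_11 = (0.95)(0.75) − (-0.25)(-0.05) = 0.7000
  C_12 = −[(-0.20)(0.75) − (-0.25)(-0.35)] = 0.2375
  C_13 = (-0.20)(-0.05) − (0.95)(-0.35) = 0.3425
  C_21 = −[(0.00)(0.75) − (-0.25)(-0.05)] = 0.0125
  C_22 = (0.70)(0.75) − (-0.25)(-0.35) = 0.4375
  C_23 = −[(0.70)(-0.05) − (0.00)(-0.35)] = 0.0350
  C_31 = (0.00)(-0.25) − (-0.25)(0.95) = 0.2375
  C_32 = −[(0.70)(-0.25) − (-0.25)(-0.20)] = 0.2250
  C_33 = (0.70)(0.95) − (0.00)(-0.20) = 0.6650
det(I−A) = Σ_j (I−A)_1j·C_1j = (0.70)(0.7000) + (0.00)(0.2375) + (-0.25)(0.3425) = 0.404375
adj(I−A) = Cᵀ =
  [ 0.7000   0.0125   0.2375]
  [ 0.2375   0.4375   0.2250]
  [ 0.3425   0.0350   0.6650]
(I − A)⁻¹ = adj(I−A) / det(I−A) ≈
  [   1.7311     0.0309     0.5873]
  [   0.5873     1.0819     0.5564]
  [   0.8470     0.0866     1.6445]
Δx = (I − A)⁻¹ Δd with Δd having +150 in the Forestry component and 0 elsewhere.
So Δx_R = L_RF · (+150), where L_RF = adj(I−A)_RF / det(I−A) = 0.2250 / 0.404375.
Δx_R = 0.2250 × (+150) / 0.404375 = 33.75 / 0.404375 ≈ 83.5.

Δx_R = 83.5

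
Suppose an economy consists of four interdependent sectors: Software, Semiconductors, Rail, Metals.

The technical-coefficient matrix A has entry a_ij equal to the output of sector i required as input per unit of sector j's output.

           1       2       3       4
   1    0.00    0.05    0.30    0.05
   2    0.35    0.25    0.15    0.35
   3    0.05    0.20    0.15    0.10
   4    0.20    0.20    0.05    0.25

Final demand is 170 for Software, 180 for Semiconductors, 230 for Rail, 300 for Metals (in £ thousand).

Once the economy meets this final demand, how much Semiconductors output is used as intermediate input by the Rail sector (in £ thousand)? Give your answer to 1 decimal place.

z_23 = 92.3

I − A =
  [   1.00    -0.05    -0.30    -0.05]
  [  -0.35     0.75    -0.15    -0.35]
  [  -0.05    -0.20     0.85    -0.10]
  [  -0.20    -0.20    -0.05     0.75]
Compute the cofactors C_ij = (−1)^(i+j)·(3×3 minor ij) of I−A; the adjugate is their transpose:
adj(I−A) = Cᵀ =
  [ 0.385875   0.091625   0.157625   0.089500]
  [ 0.290375   0.606625   0.229125   0.333000]
  [ 0.113125   0.171375   0.464875   0.149500]
  [ 0.187875   0.197625   0.134125   0.560000]
det(I−A) = Σ_j (I−A)_1j·C_1j = (1.00)(0.385875) + (-0.05)(0.290375) + (-0.30)(0.113125) + (-0.05)(0.187875) = 0.328025
(I − A)⁻¹ = adj(I−A) / det(I−A) ≈
  [   1.1764     0.2793     0.4805     0.2728]
  [   0.8852     1.8493     0.6985     1.0152]
  [   0.3449     0.5224     1.4172     0.4558]
  [   0.5727     0.6025     0.4089     1.7072]
First solve x = (I − A)⁻¹ d = adj(I−A)·d / det(I−A); in particular x_3 = (0.113125·170 + 0.171375·180 + 0.464875·230 + 0.149500·300) / 0.328025 = 201.85 / 0.328025 ≈ 615.349.
Intermediate flow from 2 to 3: z_23 = a_23 · x_3 = 0.15 × 201.85 / 0.328025 = 30.2775 / 0.328025 ≈ 92.3.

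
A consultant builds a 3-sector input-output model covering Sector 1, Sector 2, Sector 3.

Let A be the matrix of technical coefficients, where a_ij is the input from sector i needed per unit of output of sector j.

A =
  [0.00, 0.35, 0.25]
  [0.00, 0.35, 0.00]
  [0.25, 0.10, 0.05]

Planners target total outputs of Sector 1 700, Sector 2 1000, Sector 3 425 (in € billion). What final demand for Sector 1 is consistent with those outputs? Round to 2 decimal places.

d_1 = 243.75

I − A =
  [   1.00    -0.35    -0.25]
  [   0.00     0.65     0.00]
  [  -0.25    -0.10     0.95]
d = (I − A) x:
  d_1 = (+1.00)·700 + (-0.35)·1000 + (-0.25)·425 = 243.75
  d_2 = (+0.00)·700 + (+0.65)·1000 + (+0.00)·425 = 650.00
  d_3 = (-0.25)·700 + (-0.10)·1000 + (+0.95)·425 = 128.75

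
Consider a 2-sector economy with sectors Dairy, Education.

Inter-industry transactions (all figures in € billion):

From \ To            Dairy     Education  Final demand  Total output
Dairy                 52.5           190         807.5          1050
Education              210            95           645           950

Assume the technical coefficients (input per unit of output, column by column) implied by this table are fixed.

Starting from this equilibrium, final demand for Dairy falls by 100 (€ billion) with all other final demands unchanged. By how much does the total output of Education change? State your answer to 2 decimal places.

Δx_2 = -24.54

Technical coefficients a_ij = z_ij / X_j:
  a_11 = 52.5/1050 = 0.05, a_21 = 210/1050 = 0.20
  a_12 = 190/950 = 0.20, a_22 = 95/950 = 0.10
I − A =
  [   0.95    -0.20]
  [  -0.20     0.90]
det(I−A) = (0.95)(0.90) − (-0.20)(-0.20) = 0.8150
adj(I−A) = [[0.90, 0.20], [0.20, 0.95]]
(I − A)⁻¹ = adj(I−A) / det(I−A) ≈
  [   1.1043     0.2454]
  [   0.2454     1.1656]
Δx = (I − A)⁻¹ Δd with Δd having -100 in the Dairy component and 0 elsewhere.
So Δx_2 = L_21 · (-100), where L_21 = adj(I−A)_21 / det(I−A) = 0.20 / 0.8150.
Δx_2 = 0.20 × (-100) / 0.8150 = -20.00 / 0.8150 ≈ -24.54.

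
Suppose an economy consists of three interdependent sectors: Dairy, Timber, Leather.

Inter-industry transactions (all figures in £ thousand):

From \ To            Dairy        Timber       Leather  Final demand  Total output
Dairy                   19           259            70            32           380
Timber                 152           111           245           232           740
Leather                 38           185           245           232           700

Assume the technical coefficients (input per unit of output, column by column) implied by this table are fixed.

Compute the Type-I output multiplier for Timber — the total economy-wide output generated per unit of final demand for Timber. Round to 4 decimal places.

m_2 = 3.5391

Technical coefficients a_ij = z_ij / X_j:
  a_11 = 19/380 = 0.05, a_21 = 152/380 = 0.40, a_31 = 38/380 = 0.10
  a_12 = 259/740 = 0.35, a_22 = 111/740 = 0.15, a_32 = 185/740 = 0.25
  a_13 = 70/700 = 0.10, a_23 = 245/700 = 0.35, a_33 = 245/700 = 0.35
I − A =
  [   0.95    -0.35    -0.10]
  [  -0.40     0.85    -0.35]
  [  -0.10    -0.25     0.65]
Cofactors of I−A, C_ij = (−1)^(i+j)·(minor ij) (rows/columns in the sector order above):
  C_11 = (0.85)(0.65) − (-0.35)(-0.25) = 0.4650
  C_12 = −[(-0.40)(0.65) − (-0.35)(-0.10)] = 0.2950
  C_13 = (-0.40)(-0.25) − (0.85)(-0.10) = 0.1850
  C_21 = −[(-0.35)(0.65) − (-0.10)(-0.25)] = 0.2525
  C_22 = (0.95)(0.65) − (-0.10)(-0.10) = 0.6075
  C_23 = −[(0.95)(-0.25) − (-0.35)(-0.10)] = 0.2725
  C_31 = (-0.35)(-0.35) − (-0.10)(0.85) = 0.2075
  C_32 = −[(0.95)(-0.35) − (-0.10)(-0.40)] = 0.3725
  C_33 = (0.95)(0.85) − (-0.35)(-0.40) = 0.6675
det(I−A) = Σ_j (I−A)_1j·C_1j = (0.95)(0.4650) + (-0.35)(0.2950) + (-0.10)(0.1850) = 0.3200
adj(I−A) = Cᵀ =
  [ 0.4650   0.2525   0.2075]
  [ 0.2950   0.6075   0.3725]
  [ 0.1850   0.2725   0.6675]
(I − A)⁻¹ = adj(I−A) / det(I−A) ≈
  [   1.45313     0.78906     0.64844]
  [   0.92188     1.89844     1.16406]
  [   0.57813     0.85156     2.08594]
The output multiplier for sector j is the column-j sum of the Leontief inverse (I − A)⁻¹ = adj(I−A) / det(I−A).
Column 2 of adj(I−A): (0.2525, 0.6075, 0.2725); det(I−A) = 0.3200.
m_2 = (0.2525 + 0.6075 + 0.2725) / 0.3200 = 1.1325 / 0.3200 ≈ 3.5391.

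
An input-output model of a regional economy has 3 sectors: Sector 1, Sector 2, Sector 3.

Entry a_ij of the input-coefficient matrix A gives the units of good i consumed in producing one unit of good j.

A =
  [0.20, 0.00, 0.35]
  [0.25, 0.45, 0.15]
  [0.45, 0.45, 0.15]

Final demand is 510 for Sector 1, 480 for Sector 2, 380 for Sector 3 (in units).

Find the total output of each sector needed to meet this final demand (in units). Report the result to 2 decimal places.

I − A =
  [   0.80     0.00    -0.35]
  [  -0.25     0.55    -0.15]
  [  -0.45    -0.45     0.85]
Cofactors of I−A, C_ij = (−1)^(i+j)·(minor ij) (rows/columns in the sector order above):
  C_11 = (0.55)(0.85) − (-0.15)(-0.45) = 0.4000
  C_12 = −[(-0.25)(0.85) − (-0.15)(-0.45)] = 0.2800
  C_13 = (-0.25)(-0.45) − (0.55)(-0.45) = 0.3600
  C_21 = −[(0.00)(0.85) − (-0.35)(-0.45)] = 0.1575
  C_22 = (0.80)(0.85) − (-0.35)(-0.45) = 0.5225
  C_23 = −[(0.80)(-0.45) − (0.00)(-0.45)] = 0.3600
  C_31 = (0.00)(-0.15) − (-0.35)(0.55) = 0.1925
  C_32 = −[(0.80)(-0.15) − (-0.35)(-0.25)] = 0.2075
  C_33 = (0.80)(0.55) − (0.00)(-0.25) = 0.4400
det(I−A) = Σ_j (I−A)_1j·C_1j = (0.80)(0.4000) + (0.00)(0.2800) + (-0.35)(0.3600) = 0.1940
adj(I−A) = Cᵀ =
  [ 0.4000   0.1575   0.1925]
  [ 0.2800   0.5225   0.2075]
  [ 0.3600   0.3600   0.4400]
(I − A)⁻¹ = adj(I−A) / det(I−A) ≈
  [   2.0619     0.8119     0.9923]
  [   1.4433     2.6933     1.0696]
  [   1.8557     1.8557     2.2680]
x = (I − A)⁻¹ d = adj(I−A)·d / det(I−A), with det(I−A) = 0.1940:
  x_1 = (0.4000·510 + 0.1575·480 + 0.1925·380) / 0.1940 = 352.75 / 0.1940 ≈ 1818.30
  x_2 = (0.2800·510 + 0.5225·480 + 0.2075·380) / 0.1940 = 472.45 / 0.1940 ≈ 2435.31
  x_3 = (0.3600·510 + 0.3600·480 + 0.4400·380) / 0.1940 = 523.60 / 0.1940 ≈ 2698.97

x_1 = 1818.30, x_2 = 2435.31, x_3 = 2698.97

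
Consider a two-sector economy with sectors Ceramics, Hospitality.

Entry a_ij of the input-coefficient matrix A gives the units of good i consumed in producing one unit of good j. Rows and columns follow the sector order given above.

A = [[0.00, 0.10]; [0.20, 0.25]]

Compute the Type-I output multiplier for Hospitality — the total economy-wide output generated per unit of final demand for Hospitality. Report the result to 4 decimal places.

m_2 = 1.5068

I − A =
  [   1.00    -0.10]
  [  -0.20     0.75]
det(I−A) = (1.00)(0.75) − (-0.10)(-0.20) = 0.7300
adj(I−A) = [[0.75, 0.10], [0.20, 1.00]]
(I − A)⁻¹ = adj(I−A) / det(I−A) ≈
  [   1.02740     0.13699]
  [   0.27397     1.36986]
The output multiplier for sector j is the column-j sum of the Leontief inverse (I − A)⁻¹ = adj(I−A) / det(I−A).
Column 2 of adj(I−A): (0.10, 1.00); det(I−A) = 0.7300.
m_2 = (0.10 + 1.00) / 0.7300 = 1.10 / 0.7300 ≈ 1.5068.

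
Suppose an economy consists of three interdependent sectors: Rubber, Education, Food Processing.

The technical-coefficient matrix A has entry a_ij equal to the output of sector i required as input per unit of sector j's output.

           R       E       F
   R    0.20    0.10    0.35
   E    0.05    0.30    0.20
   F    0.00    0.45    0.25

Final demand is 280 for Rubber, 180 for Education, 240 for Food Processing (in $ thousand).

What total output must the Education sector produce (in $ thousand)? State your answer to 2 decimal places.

x_E = 478.93

I − A =
  [   0.80    -0.10    -0.35]
  [  -0.05     0.70    -0.20]
  [   0.00    -0.45     0.75]
Cofactors of I−A, C_ij = (−1)^(i+j)·(minor ij) (rows/columns in the sector order above):
  C_11 = (0.70)(0.75) − (-0.20)(-0.45) = 0.4350
  C_12 = −[(-0.05)(0.75) − (-0.20)(0.00)] = 0.0375
  C_13 = (-0.05)(-0.45) − (0.70)(0.00) = 0.0225
  C_21 = −[(-0.10)(0.75) − (-0.35)(-0.45)] = 0.2325
  C_22 = (0.80)(0.75) − (-0.35)(0.00) = 0.6000
  C_23 = −[(0.80)(-0.45) − (-0.10)(0.00)] = 0.3600
  C_31 = (-0.10)(-0.20) − (-0.35)(0.70) = 0.2650
  C_32 = −[(0.80)(-0.20) − (-0.35)(-0.05)] = 0.1775
  C_33 = (0.80)(0.70) − (-0.10)(-0.05) = 0.5550
det(I−A) = Σ_j (I−A)_1j·C_1j = (0.80)(0.4350) + (-0.10)(0.0375) + (-0.35)(0.0225) = 0.336375
adj(I−A) = Cᵀ =
  [ 0.4350   0.2325   0.2650]
  [ 0.0375   0.6000   0.1775]
  [ 0.0225   0.3600   0.5550]
(I − A)⁻¹ = adj(I−A) / det(I−A) ≈
  [   1.2932     0.6912     0.7878]
  [   0.1115     1.7837     0.5277]
  [   0.0669     1.0702     1.6499]
x = (I − A)⁻¹ d = adj(I−A)·d / det(I−A), with det(I−A) = 0.336375:
  x_R = (0.4350·280 + 0.2325·180 + 0.2650·240) / 0.336375 = 227.25 / 0.336375 ≈ 675.59
  x_E = (0.0375·280 + 0.6000·180 + 0.1775·240) / 0.336375 = 161.10 / 0.336375 ≈ 478.93
  x_F = (0.0225·280 + 0.3600·180 + 0.5550·240) / 0.336375 = 204.30 / 0.336375 ≈ 607.36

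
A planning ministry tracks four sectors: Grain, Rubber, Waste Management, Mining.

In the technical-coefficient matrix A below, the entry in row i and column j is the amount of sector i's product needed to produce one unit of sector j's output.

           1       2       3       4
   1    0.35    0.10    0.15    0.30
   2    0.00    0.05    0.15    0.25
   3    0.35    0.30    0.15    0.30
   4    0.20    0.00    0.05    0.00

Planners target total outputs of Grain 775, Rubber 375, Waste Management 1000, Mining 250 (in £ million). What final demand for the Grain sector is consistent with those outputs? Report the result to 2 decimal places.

d_1 = 241.25

I − A =
  [   0.65    -0.10    -0.15    -0.30]
  [   0.00     0.95    -0.15    -0.25]
  [  -0.35    -0.30     0.85    -0.30]
  [  -0.20     0.00    -0.05     1.00]
d = (I − A) x:
  d_1 = (+0.65)·775 + (-0.10)·375 + (-0.15)·1000 + (-0.30)·250 = 241.25
  d_2 = (+0.00)·775 + (+0.95)·375 + (-0.15)·1000 + (-0.25)·250 = 143.75
  d_3 = (-0.35)·775 + (-0.30)·375 + (+0.85)·1000 + (-0.30)·250 = 391.25
  d_4 = (-0.20)·775 + (+0.00)·375 + (-0.05)·1000 + (+1.00)·250 = 45.00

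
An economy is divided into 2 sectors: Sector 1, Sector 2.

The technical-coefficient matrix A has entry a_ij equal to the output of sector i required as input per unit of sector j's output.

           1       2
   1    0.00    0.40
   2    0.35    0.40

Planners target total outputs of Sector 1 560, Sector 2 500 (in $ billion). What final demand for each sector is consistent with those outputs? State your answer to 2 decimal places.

d_1 = 360.00, d_2 = 104.00

I − A =
  [   1.00    -0.40]
  [  -0.35     0.60]
d = (I − A) x:
  d_1 = (+1.00)·560 + (-0.40)·500 = 360.00
  d_2 = (-0.35)·560 + (+0.60)·500 = 104.00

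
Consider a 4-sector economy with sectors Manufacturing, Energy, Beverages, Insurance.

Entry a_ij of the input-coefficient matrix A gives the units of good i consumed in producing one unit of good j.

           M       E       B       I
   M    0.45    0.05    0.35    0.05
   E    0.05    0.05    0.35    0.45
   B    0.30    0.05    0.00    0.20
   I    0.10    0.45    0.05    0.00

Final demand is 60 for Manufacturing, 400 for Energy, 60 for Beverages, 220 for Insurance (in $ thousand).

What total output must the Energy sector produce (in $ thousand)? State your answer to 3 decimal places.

I − A =
  [   0.55    -0.05    -0.35    -0.05]
  [  -0.05     0.95    -0.35    -0.45]
  [  -0.30    -0.05     1.00    -0.20]
  [  -0.10    -0.45    -0.05     1.00]
Compute the cofactors C_ij = (−1)^(i+j)·(3×3 minor ij) of I−A; the adjugate is their transpose:
adj(I−A) = Cᵀ =
  [ 0.687875   0.121125   0.290500   0.147000]
  [ 0.213250   0.426750   0.236500   0.250000]
  [ 0.252500   0.099500   0.400500   0.137500]
  [ 0.177375   0.209125   0.155500   0.404500]
det(I−A) = Σ_j (I−A)_1j·C_1j = (0.55)(0.687875) + (-0.05)(0.213250) + (-0.35)(0.252500) + (-0.05)(0.177375) = 0.270425
(I − A)⁻¹ = adj(I−A) / det(I−A) ≈
  [   2.5437     0.4479     1.0742     0.5436]
  [   0.7886     1.5781     0.8745     0.9245]
  [   0.9337     0.3679     1.4810     0.5085]
  [   0.6559     0.7733     0.5750     1.4958]
x = (I − A)⁻¹ d = adj(I−A)·d / det(I−A), with det(I−A) = 0.270425:
  x_M = (0.687875·60 + 0.121125·400 + 0.290500·60 + 0.147000·220) / 0.270425 = 139.4925 / 0.270425 ≈ 515.827
  x_E = (0.213250·60 + 0.426750·400 + 0.236500·60 + 0.250000·220) / 0.270425 = 252.685 / 0.270425 ≈ 934.400
  x_B = (0.252500·60 + 0.099500·400 + 0.400500·60 + 0.137500·220) / 0.270425 = 109.23 / 0.270425 ≈ 403.920
  x_I = (0.177375·60 + 0.209125·400 + 0.155500·60 + 0.404500·220) / 0.270425 = 192.6125 / 0.270425 ≈ 712.258

x_E = 934.400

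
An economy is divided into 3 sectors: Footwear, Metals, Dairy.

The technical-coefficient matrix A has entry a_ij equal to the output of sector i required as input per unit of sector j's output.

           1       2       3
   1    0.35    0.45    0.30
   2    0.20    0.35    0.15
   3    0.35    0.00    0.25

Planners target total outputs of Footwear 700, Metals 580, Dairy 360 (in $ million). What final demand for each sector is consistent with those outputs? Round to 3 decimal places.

d_1 = 86.000, d_2 = 183.000, d_3 = 25.000

I − A =
  [   0.65    -0.45    -0.30]
  [  -0.20     0.65    -0.15]
  [  -0.35     0.00     0.75]
d = (I − A) x:
  d_1 = (+0.65)·700 + (-0.45)·580 + (-0.30)·360 = 86.000
  d_2 = (-0.20)·700 + (+0.65)·580 + (-0.15)·360 = 183.000
  d_3 = (-0.35)·700 + (+0.00)·580 + (+0.75)·360 = 25.000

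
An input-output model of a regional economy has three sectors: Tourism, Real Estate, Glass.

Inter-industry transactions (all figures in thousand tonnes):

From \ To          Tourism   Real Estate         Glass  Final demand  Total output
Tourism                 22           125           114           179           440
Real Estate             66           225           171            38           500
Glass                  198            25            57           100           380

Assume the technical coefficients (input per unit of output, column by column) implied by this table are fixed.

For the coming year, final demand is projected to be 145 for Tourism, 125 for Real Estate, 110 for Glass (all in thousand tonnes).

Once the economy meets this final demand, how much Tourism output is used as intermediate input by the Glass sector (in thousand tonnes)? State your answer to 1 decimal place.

Technical coefficients a_ij = z_ij / X_j:
  a_11 = 22/440 = 0.05, a_21 = 66/440 = 0.15, a_31 = 198/440 = 0.45
  a_12 = 125/500 = 0.25, a_22 = 225/500 = 0.45, a_32 = 25/500 = 0.05
  a_13 = 114/380 = 0.30, a_23 = 171/380 = 0.45, a_33 = 57/380 = 0.15
I − A =
  [   0.95    -0.25    -0.30]
  [  -0.15     0.55    -0.45]
  [  -0.45    -0.05     0.85]
Cofactors of I−A, C_ij = (−1)^(i+j)·(minor ij) (rows/columns in the sector order above):
  C_11 = (0.55)(0.85) − (-0.45)(-0.05) = 0.4450
  C_12 = −[(-0.15)(0.85) − (-0.45)(-0.45)] = 0.3300
  C_13 = (-0.15)(-0.05) − (0.55)(-0.45) = 0.2550
  C_21 = −[(-0.25)(0.85) − (-0.30)(-0.05)] = 0.2275
  C_22 = (0.95)(0.85) − (-0.30)(-0.45) = 0.6725
  C_23 = −[(0.95)(-0.05) − (-0.25)(-0.45)] = 0.1600
  C_31 = (-0.25)(-0.45) − (-0.30)(0.55) = 0.2775
  C_32 = −[(0.95)(-0.45) − (-0.30)(-0.15)] = 0.4725
  C_33 = (0.95)(0.55) − (-0.25)(-0.15) = 0.4850
det(I−A) = Σ_j (I−A)_1j·C_1j = (0.95)(0.4450) + (-0.25)(0.3300) + (-0.30)(0.2550) = 0.26375
adj(I−A) = Cᵀ =
  [ 0.4450   0.2275   0.2775]
  [ 0.3300   0.6725   0.4725]
  [ 0.2550   0.1600   0.4850]
(I − A)⁻¹ = adj(I−A) / det(I−A) ≈
  [   1.6872     0.8626     1.0521]
  [   1.2512     2.5498     1.7915]
  [   0.9668     0.6066     1.8389]
First solve x = (I − A)⁻¹ d = adj(I−A)·d / det(I−A); in particular x_3 = (0.2550·145 + 0.1600·125 + 0.4850·110) / 0.26375 = 110.325 / 0.26375 ≈ 418.294.
Intermediate flow from 1 to 3: z_13 = a_13 · x_3 = 0.30 × 110.325 / 0.26375 = 33.0975 / 0.26375 ≈ 125.5.

z_13 = 125.5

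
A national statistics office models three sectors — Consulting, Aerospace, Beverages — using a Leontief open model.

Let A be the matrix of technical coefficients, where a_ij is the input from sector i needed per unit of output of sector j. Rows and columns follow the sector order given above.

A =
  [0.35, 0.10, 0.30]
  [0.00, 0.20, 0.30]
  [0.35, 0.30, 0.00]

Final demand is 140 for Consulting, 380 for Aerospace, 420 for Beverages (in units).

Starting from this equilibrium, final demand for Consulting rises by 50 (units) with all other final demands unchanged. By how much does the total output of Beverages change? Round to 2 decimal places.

Δx_3 = 38.15

I − A =
  [   0.65    -0.10    -0.30]
  [   0.00     0.80    -0.30]
  [  -0.35    -0.30     1.00]
Cofactors of I−A, C_ij = (−1)^(i+j)·(minor ij) (rows/columns in the sector order above):
  C_11 = (0.80)(1.00) − (-0.30)(-0.30) = 0.7100
  C_12 = −[(0.00)(1.00) − (-0.30)(-0.35)] = 0.1050
  C_13 = (0.00)(-0.30) − (0.80)(-0.35) = 0.2800
  C_21 = −[(-0.10)(1.00) − (-0.30)(-0.30)] = 0.1900
  C_22 = (0.65)(1.00) − (-0.30)(-0.35) = 0.5450
  C_23 = −[(0.65)(-0.30) − (-0.10)(-0.35)] = 0.2300
  C_31 = (-0.10)(-0.30) − (-0.30)(0.80) = 0.2700
  C_32 = −[(0.65)(-0.30) − (-0.30)(0.00)] = 0.1950
  C_33 = (0.65)(0.80) − (-0.10)(0.00) = 0.5200
det(I−A) = Σ_j (I−A)_1j·C_1j = (0.65)(0.7100) + (-0.10)(0.1050) + (-0.30)(0.2800) = 0.3670
adj(I−A) = Cᵀ =
  [ 0.7100   0.1900   0.2700]
  [ 0.1050   0.5450   0.1950]
  [ 0.2800   0.2300   0.5200]
(I − A)⁻¹ = adj(I−A) / det(I−A) ≈
  [   1.9346     0.5177     0.7357]
  [   0.2861     1.4850     0.5313]
  [   0.7629     0.6267     1.4169]
Δx = (I − A)⁻¹ Δd with Δd having +50 in the Consulting component and 0 elsewhere.
So Δx_3 = L_31 · (+50), where L_31 = adj(I−A)_31 / det(I−A) = 0.2800 / 0.3670.
Δx_3 = 0.2800 × (+50) / 0.3670 = 14.00 / 0.3670 ≈ 38.15.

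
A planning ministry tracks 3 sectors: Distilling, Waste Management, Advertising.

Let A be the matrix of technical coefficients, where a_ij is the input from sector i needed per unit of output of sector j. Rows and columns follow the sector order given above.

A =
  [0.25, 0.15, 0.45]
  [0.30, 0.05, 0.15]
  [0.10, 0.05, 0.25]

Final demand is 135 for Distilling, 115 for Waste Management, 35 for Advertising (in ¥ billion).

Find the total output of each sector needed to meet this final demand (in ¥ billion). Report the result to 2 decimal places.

I − A =
  [   0.75    -0.15    -0.45]
  [  -0.30     0.95    -0.15]
  [  -0.10    -0.05     0.75]
Cofactors of I−A, C_ij = (−1)^(i+j)·(minor ij) (rows/columns in the sector order above):
  C_11 = (0.95)(0.75) − (-0.15)(-0.05) = 0.7050
  C_12 = −[(-0.30)(0.75) − (-0.15)(-0.10)] = 0.2400
  C_13 = (-0.30)(-0.05) − (0.95)(-0.10) = 0.1100
  C_21 = −[(-0.15)(0.75) − (-0.45)(-0.05)] = 0.1350
  C_22 = (0.75)(0.75) − (-0.45)(-0.10) = 0.5175
  C_23 = −[(0.75)(-0.05) − (-0.15)(-0.10)] = 0.0525
  C_31 = (-0.15)(-0.15) − (-0.45)(0.95) = 0.4500
  C_32 = −[(0.75)(-0.15) − (-0.45)(-0.30)] = 0.2475
  C_33 = (0.75)(0.95) − (-0.15)(-0.30) = 0.6675
det(I−A) = Σ_j (I−A)_1j·C_1j = (0.75)(0.7050) + (-0.15)(0.2400) + (-0.45)(0.1100) = 0.44325
adj(I−A) = Cᵀ =
  [ 0.7050   0.1350   0.4500]
  [ 0.2400   0.5175   0.2475]
  [ 0.1100   0.0525   0.6675]
(I − A)⁻¹ = adj(I−A) / det(I−A) ≈
  [   1.5905     0.3046     1.0152]
  [   0.5415     1.1675     0.5584]
  [   0.2482     0.1184     1.5059]
x = (I − A)⁻¹ d = adj(I−A)·d / det(I−A), with det(I−A) = 0.44325:
  x_D = (0.7050·135 + 0.1350·115 + 0.4500·35) / 0.44325 = 126.45 / 0.44325 ≈ 285.28
  x_W = (0.2400·135 + 0.5175·115 + 0.2475·35) / 0.44325 = 100.575 / 0.44325 ≈ 226.90
  x_A = (0.1100·135 + 0.0525·115 + 0.6675·35) / 0.44325 = 44.25 / 0.44325 ≈ 99.83

x_D = 285.28, x_W = 226.90, x_A = 99.83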